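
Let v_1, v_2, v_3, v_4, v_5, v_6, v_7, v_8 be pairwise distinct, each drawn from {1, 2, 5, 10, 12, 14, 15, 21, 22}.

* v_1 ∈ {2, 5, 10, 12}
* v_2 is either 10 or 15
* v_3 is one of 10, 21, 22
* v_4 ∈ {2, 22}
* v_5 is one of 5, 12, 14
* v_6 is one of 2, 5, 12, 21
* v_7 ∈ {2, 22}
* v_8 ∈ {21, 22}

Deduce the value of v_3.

10

The 8 variables together cover exactly {2, 5, 10, 12, 14, 15, 21, 22} — 8 values for 8 variables — and 14 appears only in v_5's list, so v_5 = 14.
Among the 7 still-open variables, 15 fits only v_2 (and all 7 values in {2, 5, 10, 12, 15, 21, 22} must be used), so v_2 = 15.
The 2 variables v_4 and v_7 are confined to {2, 22}, which locks those values in; drop them from v_1, v_3, v_6, v_8.
That leaves v_8 = 21. So v_3, v_6 can't be 21.
So v_3 = 10.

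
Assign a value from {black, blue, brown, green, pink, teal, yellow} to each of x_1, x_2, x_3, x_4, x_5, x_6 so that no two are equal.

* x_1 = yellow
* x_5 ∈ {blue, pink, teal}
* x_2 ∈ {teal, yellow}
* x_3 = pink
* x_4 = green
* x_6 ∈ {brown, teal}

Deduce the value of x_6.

x_1's domain is down to {yellow}, so x_1 = yellow. So x_2 can't be yellow.
That leaves x_2 = teal. Remove teal from x_5, x_6.
So x_6 = brown.

brown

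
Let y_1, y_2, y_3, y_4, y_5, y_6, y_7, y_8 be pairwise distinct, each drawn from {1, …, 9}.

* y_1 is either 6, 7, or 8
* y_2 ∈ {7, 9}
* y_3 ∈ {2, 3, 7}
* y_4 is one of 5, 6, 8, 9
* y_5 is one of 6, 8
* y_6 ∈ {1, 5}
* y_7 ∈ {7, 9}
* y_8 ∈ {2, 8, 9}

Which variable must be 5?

y_4

The 8 variables draw from only 8 values {1, 2, 3, 5, 6, 7, 8, 9}, so each is used; only y_6 can be 1, hence y_6 = 1.
The 7 still-open variables together cover exactly {2, 3, 5, 6, 7, 8, 9} — 7 values for 7 variables — and 3 appears only in y_3's list, so y_3 = 3.
Among the 6 still-open variables, 2 fits only y_8 (and all 6 values in {2, 5, 6, 7, 8, 9} must be used), so y_8 = 2.
Among the 5 still-open variables, 5 fits only y_4 (and all 5 values in {5, 6, 7, 8, 9} must be used), so y_4 = 5.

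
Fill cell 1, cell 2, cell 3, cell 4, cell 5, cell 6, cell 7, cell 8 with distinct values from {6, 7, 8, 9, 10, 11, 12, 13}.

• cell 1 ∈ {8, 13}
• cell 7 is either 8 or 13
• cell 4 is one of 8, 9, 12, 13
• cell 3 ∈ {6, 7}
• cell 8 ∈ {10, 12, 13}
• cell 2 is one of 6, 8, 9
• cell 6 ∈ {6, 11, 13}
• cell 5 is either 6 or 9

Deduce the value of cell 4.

Among the 8 variables, 7 fits only cell 3 (and all 8 values in {6, 7, 8, 9, 10, 11, 12, 13} must be used), so cell 3 = 7.
Among the 7 still-open variables, 10 fits only cell 8 (and all 7 values in {6, 8, 9, 10, 11, 12, 13} must be used), so cell 8 = 10.
The 6 still-open variables draw from only 6 values {6, 8, 9, 11, 12, 13}, so each is used; only cell 6 can be 11, hence cell 6 = 11.
The 5 still-open variables draw from only 5 values {6, 8, 9, 12, 13}, so each is used; only cell 4 can be 12, hence cell 4 = 12.

12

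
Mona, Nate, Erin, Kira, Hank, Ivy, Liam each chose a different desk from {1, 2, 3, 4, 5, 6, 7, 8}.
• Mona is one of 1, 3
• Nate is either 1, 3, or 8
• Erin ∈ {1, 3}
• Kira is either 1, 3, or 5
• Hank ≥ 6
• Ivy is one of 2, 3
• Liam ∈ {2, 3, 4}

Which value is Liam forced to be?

Mona and Erin between them cover only {1, 3} — a naked pair. Remove those values from Nate, Kira, Ivy, Liam.
Nate has just one choice, so Nate = 8. Strike 8 from Hank.
Kira must be 5 (only option left).
Ivy has just one choice, so Ivy = 2. So Liam can't be 2.
So Liam = 4.

4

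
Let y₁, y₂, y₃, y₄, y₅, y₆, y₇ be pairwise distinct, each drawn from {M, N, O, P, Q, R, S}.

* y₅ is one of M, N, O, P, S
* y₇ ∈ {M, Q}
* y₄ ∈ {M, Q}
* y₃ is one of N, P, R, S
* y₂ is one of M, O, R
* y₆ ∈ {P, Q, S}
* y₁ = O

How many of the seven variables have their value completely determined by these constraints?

2

y₁ has just one choice, so y₁ = O. Eliminate O elsewhere: y₂, y₅.
y₄ and y₇ share exactly the 2 values {M, Q}; by pigeonhole those values go to them, so strike M, Q from y₂, y₅, y₆.
That leaves y₂ = R. Strike R from y₃.
Determined: y₁=O, y₂=R. The other variables each still have more than one consistent value. That makes 2.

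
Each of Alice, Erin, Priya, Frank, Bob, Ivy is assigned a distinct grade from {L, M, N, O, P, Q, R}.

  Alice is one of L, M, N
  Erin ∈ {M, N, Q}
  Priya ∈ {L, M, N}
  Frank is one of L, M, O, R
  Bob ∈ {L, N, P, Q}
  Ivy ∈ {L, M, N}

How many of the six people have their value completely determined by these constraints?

2

Alice, Priya, Ivy between them cover only {L, M, N} — a naked triple. Remove those values from Erin, Frank, Bob.
Erin has just one choice, so Erin = Q. Eliminate Q elsewhere: Bob.
Bob must be P (only option left).
Determined: Erin=Q, Bob=P. The other people each still have more than one consistent value. That makes 2.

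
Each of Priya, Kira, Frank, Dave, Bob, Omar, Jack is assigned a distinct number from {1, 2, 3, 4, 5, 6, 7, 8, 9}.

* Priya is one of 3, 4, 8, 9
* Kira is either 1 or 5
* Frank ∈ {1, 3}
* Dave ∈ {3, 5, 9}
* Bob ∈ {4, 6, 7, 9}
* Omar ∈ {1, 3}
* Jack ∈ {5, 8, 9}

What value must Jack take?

Frank and Omar between them cover only {1, 3} — a naked pair. Remove those values from Priya, Kira, Dave.
Kira has just one choice, so Kira = 5. Strike 5 from Dave, Jack.
That leaves Dave = 9. Remove 9 from Priya, Bob, Jack.
So Jack = 8.

8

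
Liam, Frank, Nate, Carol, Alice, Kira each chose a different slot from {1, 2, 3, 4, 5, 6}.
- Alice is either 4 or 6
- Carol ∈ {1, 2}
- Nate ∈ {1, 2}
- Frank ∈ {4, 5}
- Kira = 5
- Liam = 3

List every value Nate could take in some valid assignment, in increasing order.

1, 2

Liam must be 3 (only option left).
Kira has just one choice, so Kira = 5. So Frank can't be 5.
That leaves Frank = 4. So Alice can't be 4.
Alice must be 6 (only option left).
No further eliminations apply; Nate can still be any of 1, 2.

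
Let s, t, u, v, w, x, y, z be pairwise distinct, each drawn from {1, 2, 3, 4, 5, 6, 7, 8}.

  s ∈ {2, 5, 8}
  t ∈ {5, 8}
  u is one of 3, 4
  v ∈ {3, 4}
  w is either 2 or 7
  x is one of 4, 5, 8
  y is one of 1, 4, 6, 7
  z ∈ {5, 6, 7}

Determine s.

The 8 variables draw from only 8 values {1, 2, 3, 4, 5, 6, 7, 8}, so each is used; only y can be 1, hence y = 1.
The 7 still-open variables together cover exactly {2, 3, 4, 5, 6, 7, 8} — 7 values for 7 variables — and 6 appears only in z's list, so z = 6.
The 6 still-open variables together cover exactly {2, 3, 4, 5, 7, 8} — 6 values for 6 variables — and 7 appears only in w's list, so w = 7.
The 5 still-open variables together cover exactly {2, 3, 4, 5, 8} — 5 values for 5 variables — and 2 appears only in s's list, so s = 2.

2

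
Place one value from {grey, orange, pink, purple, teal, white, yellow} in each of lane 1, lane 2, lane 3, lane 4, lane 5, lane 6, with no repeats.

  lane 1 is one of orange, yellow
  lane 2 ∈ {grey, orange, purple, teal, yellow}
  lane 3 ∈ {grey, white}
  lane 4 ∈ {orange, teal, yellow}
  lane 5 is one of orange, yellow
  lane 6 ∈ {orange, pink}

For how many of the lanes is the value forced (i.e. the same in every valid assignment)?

The 2 variables lane 1 and lane 5 are confined to {orange, yellow}, which locks those values in; drop them from lane 2, lane 4, lane 6.
lane 4's domain is down to {teal}, so lane 4 = teal. Eliminate teal elsewhere: lane 2.
lane 6 must be pink (only option left).
Determined: lane 4=teal, lane 6=pink. The other lanes each still have more than one consistent value. That makes 2.

2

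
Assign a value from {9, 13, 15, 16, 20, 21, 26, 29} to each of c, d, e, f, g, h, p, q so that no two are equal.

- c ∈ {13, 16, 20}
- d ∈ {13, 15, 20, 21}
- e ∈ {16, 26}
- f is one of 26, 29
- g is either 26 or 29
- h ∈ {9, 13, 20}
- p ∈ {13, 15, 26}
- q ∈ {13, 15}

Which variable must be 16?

Among the 8 variables, 9 fits only h (and all 8 values in {9, 13, 15, 16, 20, 21, 26, 29} must be used), so h = 9.
Among the 7 still-open variables, 21 fits only d (and all 7 values in {13, 15, 16, 20, 21, 26, 29} must be used), so d = 21.
The 6 still-open variables draw from only 6 values {13, 15, 16, 20, 26, 29}, so each is used; only c can be 20, hence c = 20.
The 5 still-open variables draw from only 5 values {13, 15, 16, 26, 29}, so each is used; only e can be 16, hence e = 16.

e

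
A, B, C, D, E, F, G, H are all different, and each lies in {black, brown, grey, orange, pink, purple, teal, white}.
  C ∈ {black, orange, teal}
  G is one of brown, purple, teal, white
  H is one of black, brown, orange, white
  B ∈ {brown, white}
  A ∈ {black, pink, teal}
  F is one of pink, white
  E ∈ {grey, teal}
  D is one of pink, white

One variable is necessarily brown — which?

Among the 8 variables, grey fits only E (and all 8 values in {black, brown, grey, orange, pink, purple, teal, white} must be used), so E = grey.
The 7 still-open variables together cover exactly {black, brown, orange, pink, purple, teal, white} — 7 values for 7 variables — and purple appears only in G's list, so G = purple.
The 2 variables D and F are confined to {pink, white}, which locks those values in; drop them from A, B, H.
So brown goes to B.

B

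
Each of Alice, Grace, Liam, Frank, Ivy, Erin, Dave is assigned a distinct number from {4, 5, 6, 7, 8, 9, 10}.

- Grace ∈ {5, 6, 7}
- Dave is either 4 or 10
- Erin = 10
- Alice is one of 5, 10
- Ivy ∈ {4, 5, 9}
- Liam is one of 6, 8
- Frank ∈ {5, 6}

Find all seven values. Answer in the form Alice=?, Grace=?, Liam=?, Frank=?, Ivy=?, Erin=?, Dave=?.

Erin has just one choice, so Erin = 10. Remove 10 from Alice, Dave.
Dave must be 4 (only option left). Strike 4 from Ivy.
That leaves Alice = 5. Remove 5 from Grace, Frank, Ivy.
Frank has just one choice, so Frank = 6. Remove 6 from Grace, Liam.
That leaves Ivy = 9.
That leaves Grace = 7.
That leaves Liam = 8.

Alice=5, Grace=7, Liam=8, Frank=6, Ivy=9, Erin=10, Dave=4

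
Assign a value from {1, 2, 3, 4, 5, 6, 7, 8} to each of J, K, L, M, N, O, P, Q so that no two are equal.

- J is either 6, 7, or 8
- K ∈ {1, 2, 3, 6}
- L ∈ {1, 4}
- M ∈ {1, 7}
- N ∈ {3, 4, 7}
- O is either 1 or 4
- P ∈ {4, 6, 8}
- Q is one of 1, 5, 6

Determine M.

The 8 variables together cover exactly {1, 2, 3, 4, 5, 6, 7, 8} — 8 values for 8 variables — and 2 appears only in K's list, so K = 2.
The 7 still-open variables together cover exactly {1, 3, 4, 5, 6, 7, 8} — 7 values for 7 variables — and 3 appears only in N's list, so N = 3.
The 6 still-open variables draw from only 6 values {1, 4, 5, 6, 7, 8}, so each is used; only Q can be 5, hence Q = 5.
L and O between them cover only {1, 4} — a naked pair. Remove those values from M, P.
So M = 7.

7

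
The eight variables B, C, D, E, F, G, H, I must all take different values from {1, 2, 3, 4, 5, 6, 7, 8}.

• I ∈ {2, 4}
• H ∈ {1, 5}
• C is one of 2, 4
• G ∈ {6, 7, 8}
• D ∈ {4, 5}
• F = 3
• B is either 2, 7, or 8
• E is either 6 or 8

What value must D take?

5

F has just one choice, so F = 3.
The 7 still-open variables draw from only 7 values {1, 2, 4, 5, 6, 7, 8}, so each is used; only H can be 1, hence H = 1.
The 6 still-open variables together cover exactly {2, 4, 5, 6, 7, 8} — 6 values for 6 variables — and 5 appears only in D's list, so D = 5.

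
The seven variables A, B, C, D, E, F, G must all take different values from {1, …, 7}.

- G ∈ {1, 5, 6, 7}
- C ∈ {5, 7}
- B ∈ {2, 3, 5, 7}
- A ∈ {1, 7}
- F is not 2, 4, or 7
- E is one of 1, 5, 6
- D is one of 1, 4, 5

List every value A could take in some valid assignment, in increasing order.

1, 7

The 7 variables draw from only 7 values {1, 2, 3, 4, 5, 6, 7}, so each is used; only B can be 2, hence B = 2.
Among the 6 still-open variables, 3 fits only F (and all 6 values in {1, 3, 4, 5, 6, 7} must be used), so F = 3.
Among the 5 still-open variables, 4 fits only D (and all 5 values in {1, 4, 5, 6, 7} must be used), so D = 4.
No further eliminations apply; A can still be any of 1, 7.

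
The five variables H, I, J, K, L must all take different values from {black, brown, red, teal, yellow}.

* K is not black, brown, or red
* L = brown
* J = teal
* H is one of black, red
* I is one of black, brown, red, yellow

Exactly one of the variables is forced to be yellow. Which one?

K

J has just one choice, so J = teal. Remove teal from K.
So yellow goes to K.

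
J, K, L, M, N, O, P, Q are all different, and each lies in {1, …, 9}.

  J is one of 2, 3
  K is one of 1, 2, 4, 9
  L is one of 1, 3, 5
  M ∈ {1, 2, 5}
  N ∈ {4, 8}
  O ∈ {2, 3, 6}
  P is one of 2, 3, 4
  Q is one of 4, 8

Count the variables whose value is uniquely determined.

The 8 variables together cover exactly {1, 2, 3, 4, 5, 6, 8, 9} — 8 values for 8 variables — and 6 appears only in O's list, so O = 6.
Among the 7 still-open variables, 9 fits only K (and all 7 values in {1, 2, 3, 4, 5, 8, 9} must be used), so K = 9.
N and Q between them cover only {4, 8} — a naked pair. Remove those values from P.
J and P between them cover only {2, 3} — a naked pair. Remove those values from L, M.
Determined: K=9, O=6. The other variables each still have more than one consistent value. That makes 2.

2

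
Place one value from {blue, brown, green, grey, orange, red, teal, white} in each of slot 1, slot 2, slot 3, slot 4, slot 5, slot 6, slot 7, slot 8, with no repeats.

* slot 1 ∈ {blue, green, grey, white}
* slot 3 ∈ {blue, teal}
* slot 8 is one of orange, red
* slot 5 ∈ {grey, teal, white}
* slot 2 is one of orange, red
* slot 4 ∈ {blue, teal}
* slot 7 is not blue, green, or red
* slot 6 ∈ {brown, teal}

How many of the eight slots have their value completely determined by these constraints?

2

The 8 variables together cover exactly {blue, brown, green, grey, orange, red, teal, white} — 8 values for 8 variables — and green appears only in slot 1's list, so slot 1 = green.
slot 2 and slot 8 between them cover only {orange, red} — a naked pair. Remove those values from slot 7.
The 2 variables slot 3 and slot 4 are confined to {blue, teal}, which locks those values in; drop them from slot 5, slot 6, slot 7.
slot 6 has just one choice, so slot 6 = brown. Eliminate brown elsewhere: slot 7.
Determined: slot 1=green, slot 6=brown. The other slots each still have more than one consistent value. That makes 2.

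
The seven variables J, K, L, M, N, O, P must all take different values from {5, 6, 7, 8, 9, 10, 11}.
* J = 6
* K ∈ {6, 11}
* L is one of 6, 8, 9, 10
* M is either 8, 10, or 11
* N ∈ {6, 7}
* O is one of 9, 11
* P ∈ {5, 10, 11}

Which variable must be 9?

O

J has just one choice, so J = 6. Strike 6 from K, L, N.
That leaves K = 11. Strike 11 from M, O, P.
So 9 goes to O.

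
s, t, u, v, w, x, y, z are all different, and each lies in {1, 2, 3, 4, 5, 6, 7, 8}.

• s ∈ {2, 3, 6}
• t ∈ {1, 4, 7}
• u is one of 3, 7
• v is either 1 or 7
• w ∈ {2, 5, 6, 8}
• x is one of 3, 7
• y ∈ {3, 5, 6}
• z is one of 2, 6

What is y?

Among the 8 variables, 4 fits only t (and all 8 values in {1, 2, 3, 4, 5, 6, 7, 8} must be used), so t = 4.
Among the 7 still-open variables, 1 fits only v (and all 7 values in {1, 2, 3, 5, 6, 7, 8} must be used), so v = 1.
The 6 still-open variables draw from only 6 values {2, 3, 5, 6, 7, 8}, so each is used; only w can be 8, hence w = 8.
Among the 5 still-open variables, 5 fits only y (and all 5 values in {2, 3, 5, 6, 7} must be used), so y = 5.

5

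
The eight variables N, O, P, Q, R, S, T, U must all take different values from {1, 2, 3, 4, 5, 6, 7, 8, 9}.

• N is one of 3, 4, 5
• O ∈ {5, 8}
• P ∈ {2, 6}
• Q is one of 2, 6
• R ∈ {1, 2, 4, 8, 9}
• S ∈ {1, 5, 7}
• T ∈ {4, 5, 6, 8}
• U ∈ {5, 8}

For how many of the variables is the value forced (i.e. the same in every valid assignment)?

2

O and U share exactly the 2 values {5, 8}; by pigeonhole those values go to them, so strike 5, 8 from N, R, S, T.
P and Q between them cover only {2, 6} — a naked pair. Remove those values from R, T.
T must be 4 (only option left). Eliminate 4 elsewhere: N, R.
N must be 3 (only option left).
Determined: N=3, T=4. The other variables each still have more than one consistent value. That makes 2.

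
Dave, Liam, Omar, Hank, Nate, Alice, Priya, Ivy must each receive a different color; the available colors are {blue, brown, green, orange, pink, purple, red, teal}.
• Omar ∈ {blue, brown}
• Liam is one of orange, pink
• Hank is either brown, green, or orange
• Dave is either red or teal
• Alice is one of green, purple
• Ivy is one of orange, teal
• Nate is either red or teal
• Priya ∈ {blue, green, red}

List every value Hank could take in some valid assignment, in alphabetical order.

brown, green

Among the 8 variables, pink fits only Liam (and all 8 values in {blue, brown, green, orange, pink, purple, red, teal} must be used), so Liam = pink.
The 7 still-open variables together cover exactly {blue, brown, green, orange, purple, red, teal} — 7 values for 7 variables — and purple appears only in Alice's list, so Alice = purple.
Dave and Nate between them cover only {red, teal} — a naked pair. Remove those values from Priya, Ivy.
Ivy must be orange (only option left). Eliminate orange elsewhere: Hank.
No further eliminations apply; Hank can still be any of brown, green.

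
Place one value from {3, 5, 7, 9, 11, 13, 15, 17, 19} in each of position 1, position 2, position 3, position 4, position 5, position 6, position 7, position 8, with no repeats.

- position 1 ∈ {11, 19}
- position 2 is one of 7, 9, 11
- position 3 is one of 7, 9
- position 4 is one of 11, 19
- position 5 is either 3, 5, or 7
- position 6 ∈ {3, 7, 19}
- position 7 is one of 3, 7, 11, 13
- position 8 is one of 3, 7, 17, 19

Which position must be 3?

Among the 8 variables, 5 fits only position 5 (and all 8 values in {3, 5, 7, 9, 11, 13, 17, 19} must be used), so position 5 = 5.
The 7 still-open variables draw from only 7 values {3, 7, 9, 11, 13, 17, 19}, so each is used; only position 7 can be 13, hence position 7 = 13.
The 6 still-open variables together cover exactly {3, 7, 9, 11, 17, 19} — 6 values for 6 variables — and 17 appears only in position 8's list, so position 8 = 17.
Among the 5 still-open variables, 3 fits only position 6 (and all 5 values in {3, 7, 9, 11, 19} must be used), so position 6 = 3.

position 6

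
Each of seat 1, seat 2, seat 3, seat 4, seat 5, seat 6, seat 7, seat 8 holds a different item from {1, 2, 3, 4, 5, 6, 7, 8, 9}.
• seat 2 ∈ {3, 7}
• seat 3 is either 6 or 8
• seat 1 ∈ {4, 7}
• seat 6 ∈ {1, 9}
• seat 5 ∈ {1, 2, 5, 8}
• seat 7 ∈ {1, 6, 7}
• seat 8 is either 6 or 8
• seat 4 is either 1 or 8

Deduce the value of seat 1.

The 2 variables seat 3 and seat 8 are confined to {6, 8}, which locks those values in; drop them from seat 4, seat 5, seat 7.
That leaves seat 4 = 1. So seat 5, seat 6, seat 7 can't be 1.
seat 6 has just one choice, so seat 6 = 9.
seat 7's domain is down to {7}, so seat 7 = 7. Strike 7 from seat 1, seat 2.
So seat 1 = 4.

4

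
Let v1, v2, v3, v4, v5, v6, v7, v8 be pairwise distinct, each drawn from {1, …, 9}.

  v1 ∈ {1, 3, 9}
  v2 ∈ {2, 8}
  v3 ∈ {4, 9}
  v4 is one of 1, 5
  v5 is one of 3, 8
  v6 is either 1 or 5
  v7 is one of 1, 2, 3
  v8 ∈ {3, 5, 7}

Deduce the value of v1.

9

Among the 8 variables, 4 fits only v3 (and all 8 values in {1, 2, 3, 4, 5, 7, 8, 9} must be used), so v3 = 4.
The 7 still-open variables draw from only 7 values {1, 2, 3, 5, 7, 8, 9}, so each is used; only v8 can be 7, hence v8 = 7.
Among the 6 still-open variables, 9 fits only v1 (and all 6 values in {1, 2, 3, 5, 8, 9} must be used), so v1 = 9.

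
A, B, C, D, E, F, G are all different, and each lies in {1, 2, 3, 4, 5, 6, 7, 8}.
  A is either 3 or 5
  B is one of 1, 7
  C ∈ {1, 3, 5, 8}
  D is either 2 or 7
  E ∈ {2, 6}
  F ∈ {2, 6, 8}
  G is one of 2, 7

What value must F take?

8

The 2 variables D and G are confined to {2, 7}, which locks those values in; drop them from B, E, F.
B has just one choice, so B = 1. Strike 1 from C.
That leaves E = 6. Eliminate 6 elsewhere: F.
So F = 8.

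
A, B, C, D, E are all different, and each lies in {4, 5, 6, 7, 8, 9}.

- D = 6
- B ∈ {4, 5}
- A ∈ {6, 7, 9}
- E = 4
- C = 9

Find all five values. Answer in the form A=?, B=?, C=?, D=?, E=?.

A=7, B=5, C=9, D=6, E=4

C's domain is down to {9}, so C = 9. Remove 9 from A.
D's domain is down to {6}, so D = 6. Remove 6 from A.
E's domain is down to {4}, so E = 4. So B can't be 4.
A's domain is down to {7}, so A = 7.
B must be 5 (only option left).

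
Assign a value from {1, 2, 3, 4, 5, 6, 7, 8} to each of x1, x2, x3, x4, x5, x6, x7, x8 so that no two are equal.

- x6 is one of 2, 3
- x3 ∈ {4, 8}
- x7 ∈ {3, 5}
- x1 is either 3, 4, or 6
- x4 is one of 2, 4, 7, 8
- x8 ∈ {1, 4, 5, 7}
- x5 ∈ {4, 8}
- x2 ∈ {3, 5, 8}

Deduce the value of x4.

7

The 8 variables together cover exactly {1, 2, 3, 4, 5, 6, 7, 8} — 8 values for 8 variables — and 1 appears only in x8's list, so x8 = 1.
The 7 still-open variables draw from only 7 values {2, 3, 4, 5, 6, 7, 8}, so each is used; only x1 can be 6, hence x1 = 6.
The 6 still-open variables draw from only 6 values {2, 3, 4, 5, 7, 8}, so each is used; only x4 can be 7, hence x4 = 7.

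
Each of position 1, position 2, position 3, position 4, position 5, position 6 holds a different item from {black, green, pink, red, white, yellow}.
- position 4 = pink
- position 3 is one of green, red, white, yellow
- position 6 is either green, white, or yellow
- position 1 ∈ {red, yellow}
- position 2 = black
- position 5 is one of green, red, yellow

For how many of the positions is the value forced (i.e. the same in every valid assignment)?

position 2 has just one choice, so position 2 = black.
position 4 must be pink (only option left).
Determined: position 2=black, position 4=pink. The other positions each still have more than one consistent value. That makes 2.

2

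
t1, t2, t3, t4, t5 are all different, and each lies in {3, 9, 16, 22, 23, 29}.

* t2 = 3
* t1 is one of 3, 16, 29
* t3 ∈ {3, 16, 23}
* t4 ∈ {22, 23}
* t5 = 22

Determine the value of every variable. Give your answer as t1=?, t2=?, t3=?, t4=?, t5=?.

t2's domain is down to {3}, so t2 = 3. Strike 3 from t1, t3.
That leaves t5 = 22. Eliminate 22 elsewhere: t4.
t4 has just one choice, so t4 = 23. Eliminate 23 elsewhere: t3.
t3 must be 16 (only option left). So t1 can't be 16.
t1 has just one choice, so t1 = 29.

t1=29, t2=3, t3=16, t4=23, t5=22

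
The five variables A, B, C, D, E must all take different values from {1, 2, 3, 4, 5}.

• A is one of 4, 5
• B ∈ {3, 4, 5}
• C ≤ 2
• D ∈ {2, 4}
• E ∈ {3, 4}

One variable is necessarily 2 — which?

Among the 5 variables, 1 fits only C (and all 5 values in {1, 2, 3, 4, 5} must be used), so C = 1.
The 4 still-open variables together cover exactly {2, 3, 4, 5} — 4 values for 4 variables — and 2 appears only in D's list, so D = 2.

D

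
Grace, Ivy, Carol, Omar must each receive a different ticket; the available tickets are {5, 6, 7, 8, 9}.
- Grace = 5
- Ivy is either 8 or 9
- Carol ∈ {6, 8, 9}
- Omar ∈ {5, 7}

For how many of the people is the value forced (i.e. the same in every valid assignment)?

2

Grace must be 5 (only option left). So Omar can't be 5.
Omar's domain is down to {7}, so Omar = 7.
Determined: Grace=5, Omar=7. The other people each still have more than one consistent value. That makes 2.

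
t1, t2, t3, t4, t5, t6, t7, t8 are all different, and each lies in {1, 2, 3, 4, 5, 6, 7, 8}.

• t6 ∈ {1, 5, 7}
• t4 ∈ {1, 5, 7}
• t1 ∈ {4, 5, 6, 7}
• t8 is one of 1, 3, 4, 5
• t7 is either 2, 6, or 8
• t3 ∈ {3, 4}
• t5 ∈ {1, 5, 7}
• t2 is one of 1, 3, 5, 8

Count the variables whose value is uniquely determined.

3

The 8 variables draw from only 8 values {1, 2, 3, 4, 5, 6, 7, 8}, so each is used; only t7 can be 2, hence t7 = 2.
The 7 still-open variables together cover exactly {1, 3, 4, 5, 6, 7, 8} — 7 values for 7 variables — and 6 appears only in t1's list, so t1 = 6.
The 6 still-open variables draw from only 6 values {1, 3, 4, 5, 7, 8}, so each is used; only t2 can be 8, hence t2 = 8.
t4, t5, t6 share exactly the 3 values {1, 5, 7}; by pigeonhole those values go to them, so strike 1, 5, 7 from t8.
Determined: t1=6, t2=8, t7=2. The other variables each still have more than one consistent value. That makes 3.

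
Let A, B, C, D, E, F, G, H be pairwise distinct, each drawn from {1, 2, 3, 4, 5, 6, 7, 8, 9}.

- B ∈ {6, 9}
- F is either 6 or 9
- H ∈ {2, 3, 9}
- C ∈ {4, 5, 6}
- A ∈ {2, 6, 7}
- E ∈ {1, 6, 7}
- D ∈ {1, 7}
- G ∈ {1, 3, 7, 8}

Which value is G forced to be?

8

B and F between them cover only {6, 9} — a naked pair. Remove those values from A, C, E, H.
D and E share exactly the 2 values {1, 7}; by pigeonhole those values go to them, so strike 1, 7 from A, G.
That leaves A = 2. Remove 2 from H.
H must be 3 (only option left). So G can't be 3.
So G = 8.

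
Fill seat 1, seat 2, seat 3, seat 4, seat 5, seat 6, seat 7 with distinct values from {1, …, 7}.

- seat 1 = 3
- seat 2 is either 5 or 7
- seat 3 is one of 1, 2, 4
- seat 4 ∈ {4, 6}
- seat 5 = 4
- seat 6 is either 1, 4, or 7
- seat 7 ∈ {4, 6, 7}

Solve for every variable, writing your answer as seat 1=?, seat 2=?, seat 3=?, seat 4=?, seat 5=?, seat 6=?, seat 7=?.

seat 1's domain is down to {3}, so seat 1 = 3.
seat 5 has just one choice, so seat 5 = 4. Remove 4 from seat 3, seat 4, seat 6, seat 7.
seat 4's domain is down to {6}, so seat 4 = 6. Eliminate 6 elsewhere: seat 7.
That leaves seat 7 = 7. So seat 2, seat 6 can't be 7.
seat 2 must be 5 (only option left).
seat 6 has just one choice, so seat 6 = 1. Eliminate 1 elsewhere: seat 3.
That leaves seat 3 = 2.

seat 1=3, seat 2=5, seat 3=2, seat 4=6, seat 5=4, seat 6=1, seat 7=7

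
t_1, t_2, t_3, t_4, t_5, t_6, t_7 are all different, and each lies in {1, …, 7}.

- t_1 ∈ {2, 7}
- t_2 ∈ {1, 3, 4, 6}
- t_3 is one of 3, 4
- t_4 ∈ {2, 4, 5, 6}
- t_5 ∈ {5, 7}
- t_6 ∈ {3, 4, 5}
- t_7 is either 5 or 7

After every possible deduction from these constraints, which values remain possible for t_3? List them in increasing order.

Among the 7 variables, 1 fits only t_2 (and all 7 values in {1, 2, 3, 4, 5, 6, 7} must be used), so t_2 = 1.
Among the 6 still-open variables, 6 fits only t_4 (and all 6 values in {2, 3, 4, 5, 6, 7} must be used), so t_4 = 6.
The 5 still-open variables together cover exactly {2, 3, 4, 5, 7} — 5 values for 5 variables — and 2 appears only in t_1's list, so t_1 = 2.
t_5 and t_7 share exactly the 2 values {5, 7}; by pigeonhole those values go to them, so strike 5, 7 from t_6.
No further eliminations apply; t_3 can still be any of 3, 4.

3, 4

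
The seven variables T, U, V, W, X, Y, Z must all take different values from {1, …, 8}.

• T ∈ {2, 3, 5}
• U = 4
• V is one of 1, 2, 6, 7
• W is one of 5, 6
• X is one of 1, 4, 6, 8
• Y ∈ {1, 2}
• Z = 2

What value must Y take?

1

U must be 4 (only option left). Eliminate 4 elsewhere: X.
That leaves Z = 2. So T, V, Y can't be 2.
So Y = 1.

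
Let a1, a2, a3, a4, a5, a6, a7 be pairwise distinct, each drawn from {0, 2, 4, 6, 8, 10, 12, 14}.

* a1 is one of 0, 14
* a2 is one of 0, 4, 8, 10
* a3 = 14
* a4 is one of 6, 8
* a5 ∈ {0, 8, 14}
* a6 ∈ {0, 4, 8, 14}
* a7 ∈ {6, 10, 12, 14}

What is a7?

12

a3 must be 14 (only option left). Remove 14 from a1, a5, a6, a7.
That leaves a1 = 0. Strike 0 from a2, a5, a6.
a5 must be 8 (only option left). Eliminate 8 elsewhere: a2, a4, a6.
a6 has just one choice, so a6 = 4. Remove 4 from a2.
a2's domain is down to {10}, so a2 = 10. Strike 10 from a7.
That leaves a4 = 6. Remove 6 from a7.
So a7 = 12.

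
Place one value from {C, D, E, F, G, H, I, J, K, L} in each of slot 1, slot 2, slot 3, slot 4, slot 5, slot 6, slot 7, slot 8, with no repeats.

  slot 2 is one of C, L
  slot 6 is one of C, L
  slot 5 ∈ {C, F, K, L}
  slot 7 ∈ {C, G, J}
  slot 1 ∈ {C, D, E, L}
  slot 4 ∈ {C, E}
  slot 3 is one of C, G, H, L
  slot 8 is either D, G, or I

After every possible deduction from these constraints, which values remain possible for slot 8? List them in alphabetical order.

slot 2 and slot 6 share exactly the 2 values {C, L}; by pigeonhole those values go to them, so strike C, L from slot 1, slot 3, slot 4, slot 5, slot 7.
slot 4 must be E (only option left). Eliminate E elsewhere: slot 1.
That leaves slot 1 = D. Strike D from slot 8.
No further eliminations apply; slot 8 can still be any of G, I.

G, I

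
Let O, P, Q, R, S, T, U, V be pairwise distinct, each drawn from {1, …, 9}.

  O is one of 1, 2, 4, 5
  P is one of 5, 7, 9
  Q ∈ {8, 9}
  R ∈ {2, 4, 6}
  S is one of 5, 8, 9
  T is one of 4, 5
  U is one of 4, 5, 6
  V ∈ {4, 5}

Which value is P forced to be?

The 8 variables together cover exactly {1, 2, 4, 5, 6, 7, 8, 9} — 8 values for 8 variables — and 1 appears only in O's list, so O = 1.
The 7 still-open variables together cover exactly {2, 4, 5, 6, 7, 8, 9} — 7 values for 7 variables — and 2 appears only in R's list, so R = 2.
The 6 still-open variables together cover exactly {4, 5, 6, 7, 8, 9} — 6 values for 6 variables — and 6 appears only in U's list, so U = 6.
Among the 5 still-open variables, 7 fits only P (and all 5 values in {4, 5, 7, 8, 9} must be used), so P = 7.

7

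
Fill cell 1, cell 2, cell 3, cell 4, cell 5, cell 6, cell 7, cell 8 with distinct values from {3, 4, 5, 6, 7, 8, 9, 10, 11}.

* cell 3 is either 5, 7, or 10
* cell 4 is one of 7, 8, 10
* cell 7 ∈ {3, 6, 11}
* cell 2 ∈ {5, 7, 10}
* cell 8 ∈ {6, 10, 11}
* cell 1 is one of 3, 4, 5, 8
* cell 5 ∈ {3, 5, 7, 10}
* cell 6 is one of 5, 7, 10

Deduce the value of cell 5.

3

The 8 variables draw from only 8 values {3, 4, 5, 6, 7, 8, 10, 11}, so each is used; only cell 1 can be 4, hence cell 1 = 4.
The 7 still-open variables together cover exactly {3, 5, 6, 7, 8, 10, 11} — 7 values for 7 variables — and 8 appears only in cell 4's list, so cell 4 = 8.
cell 2, cell 3, cell 6 between them cover only {5, 7, 10} — a naked triple. Remove those values from cell 5, cell 8.
So cell 5 = 3.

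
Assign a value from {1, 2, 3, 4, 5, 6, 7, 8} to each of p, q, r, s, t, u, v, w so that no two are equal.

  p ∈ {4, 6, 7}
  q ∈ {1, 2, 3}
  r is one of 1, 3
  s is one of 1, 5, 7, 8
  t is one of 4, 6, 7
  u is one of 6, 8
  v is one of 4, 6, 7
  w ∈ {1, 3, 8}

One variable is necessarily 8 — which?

Among the 8 variables, 2 fits only q (and all 8 values in {1, 2, 3, 4, 5, 6, 7, 8} must be used), so q = 2.
The 7 still-open variables together cover exactly {1, 3, 4, 5, 6, 7, 8} — 7 values for 7 variables — and 5 appears only in s's list, so s = 5.
p, t, v share exactly the 3 values {4, 6, 7}; by pigeonhole those values go to them, so strike 4, 6, 7 from u.
So 8 goes to u.

u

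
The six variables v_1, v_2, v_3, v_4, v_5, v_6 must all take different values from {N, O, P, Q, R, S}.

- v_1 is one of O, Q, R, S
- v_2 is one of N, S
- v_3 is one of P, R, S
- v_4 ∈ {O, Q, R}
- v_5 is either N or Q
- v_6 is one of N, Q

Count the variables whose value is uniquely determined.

2

The 6 variables together cover exactly {N, O, P, Q, R, S} — 6 values for 6 variables — and P appears only in v_3's list, so v_3 = P.
v_5 and v_6 share exactly the 2 values {N, Q}; by pigeonhole those values go to them, so strike N, Q from v_1, v_2, v_4.
v_2 has just one choice, so v_2 = S. So v_1 can't be S.
Determined: v_2=S, v_3=P. The other variables each still have more than one consistent value. That makes 2.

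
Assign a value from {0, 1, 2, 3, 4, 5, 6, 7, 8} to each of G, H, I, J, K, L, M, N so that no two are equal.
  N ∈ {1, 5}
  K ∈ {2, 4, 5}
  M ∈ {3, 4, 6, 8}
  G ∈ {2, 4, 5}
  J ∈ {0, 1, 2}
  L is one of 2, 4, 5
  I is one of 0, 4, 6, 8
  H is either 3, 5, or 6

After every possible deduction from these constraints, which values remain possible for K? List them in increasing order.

2, 4, 5

G, K, L between them cover only {2, 4, 5} — a naked triple. Remove those values from H, I, J, M, N.
N's domain is down to {1}, so N = 1. Remove 1 from J.
J's domain is down to {0}, so J = 0. Remove 0 from I.
No further eliminations apply; K can still be any of 2, 4, 5.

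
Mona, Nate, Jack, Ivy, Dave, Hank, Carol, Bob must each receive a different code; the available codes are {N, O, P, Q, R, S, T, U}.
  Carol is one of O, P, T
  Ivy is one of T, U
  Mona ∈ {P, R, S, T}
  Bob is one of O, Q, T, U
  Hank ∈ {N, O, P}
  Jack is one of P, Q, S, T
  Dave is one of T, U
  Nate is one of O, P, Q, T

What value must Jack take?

Among the 8 variables, N fits only Hank (and all 8 values in {N, O, P, Q, R, S, T, U} must be used), so Hank = N.
The 7 still-open variables together cover exactly {O, P, Q, R, S, T, U} — 7 values for 7 variables — and R appears only in Mona's list, so Mona = R.
Among the 6 still-open variables, S fits only Jack (and all 6 values in {O, P, Q, S, T, U} must be used), so Jack = S.

S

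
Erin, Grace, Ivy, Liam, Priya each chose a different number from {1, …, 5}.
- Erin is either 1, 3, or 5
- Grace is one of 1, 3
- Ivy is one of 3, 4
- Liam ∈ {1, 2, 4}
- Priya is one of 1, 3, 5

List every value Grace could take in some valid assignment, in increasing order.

Among the 5 variables, 2 fits only Liam (and all 5 values in {1, 2, 3, 4, 5} must be used), so Liam = 2.
The 4 still-open variables together cover exactly {1, 3, 4, 5} — 4 values for 4 variables — and 4 appears only in Ivy's list, so Ivy = 4.
No further eliminations apply; Grace can still be any of 1, 3.

1, 3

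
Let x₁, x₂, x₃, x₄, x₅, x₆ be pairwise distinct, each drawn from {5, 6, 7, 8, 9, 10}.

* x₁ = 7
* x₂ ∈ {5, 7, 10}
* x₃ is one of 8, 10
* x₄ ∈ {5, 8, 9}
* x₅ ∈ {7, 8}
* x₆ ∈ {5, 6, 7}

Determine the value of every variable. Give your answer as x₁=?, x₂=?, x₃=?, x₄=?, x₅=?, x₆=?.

x₁=7, x₂=5, x₃=10, x₄=9, x₅=8, x₆=6

x₁ has just one choice, so x₁ = 7. Strike 7 from x₂, x₅, x₆.
x₅'s domain is down to {8}, so x₅ = 8. Remove 8 from x₃, x₄.
x₃'s domain is down to {10}, so x₃ = 10. So x₂ can't be 10.
x₂ must be 5 (only option left). Strike 5 from x₄, x₆.
That leaves x₄ = 9.
x₆ has just one choice, so x₆ = 6.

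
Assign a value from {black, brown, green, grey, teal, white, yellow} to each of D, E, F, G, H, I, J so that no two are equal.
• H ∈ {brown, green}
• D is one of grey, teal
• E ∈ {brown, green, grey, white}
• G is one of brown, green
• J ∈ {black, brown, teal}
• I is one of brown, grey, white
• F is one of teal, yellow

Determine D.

teal

The 7 variables draw from only 7 values {black, brown, green, grey, teal, white, yellow}, so each is used; only J can be black, hence J = black.
The 6 still-open variables together cover exactly {brown, green, grey, teal, white, yellow} — 6 values for 6 variables — and yellow appears only in F's list, so F = yellow.
Among the 5 still-open variables, teal fits only D (and all 5 values in {brown, green, grey, teal, white} must be used), so D = teal.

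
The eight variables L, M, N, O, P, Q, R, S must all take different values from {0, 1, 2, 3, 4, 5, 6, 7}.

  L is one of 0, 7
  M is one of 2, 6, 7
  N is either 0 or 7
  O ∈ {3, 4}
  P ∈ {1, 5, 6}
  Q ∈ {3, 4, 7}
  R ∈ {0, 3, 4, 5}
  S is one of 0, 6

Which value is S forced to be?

The 8 variables draw from only 8 values {0, 1, 2, 3, 4, 5, 6, 7}, so each is used; only P can be 1, hence P = 1.
The 7 still-open variables together cover exactly {0, 2, 3, 4, 5, 6, 7} — 7 values for 7 variables — and 2 appears only in M's list, so M = 2.
The 6 still-open variables together cover exactly {0, 3, 4, 5, 6, 7} — 6 values for 6 variables — and 5 appears only in R's list, so R = 5.
The 5 still-open variables draw from only 5 values {0, 3, 4, 6, 7}, so each is used; only S can be 6, hence S = 6.

6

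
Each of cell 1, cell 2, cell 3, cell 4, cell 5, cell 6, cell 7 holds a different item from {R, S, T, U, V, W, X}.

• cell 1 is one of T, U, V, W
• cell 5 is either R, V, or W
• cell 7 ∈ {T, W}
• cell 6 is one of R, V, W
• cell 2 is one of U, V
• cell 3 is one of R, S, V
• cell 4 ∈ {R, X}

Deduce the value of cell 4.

X

The 7 variables draw from only 7 values {R, S, T, U, V, W, X}, so each is used; only cell 3 can be S, hence cell 3 = S.
The 6 still-open variables together cover exactly {R, T, U, V, W, X} — 6 values for 6 variables — and X appears only in cell 4's list, so cell 4 = X.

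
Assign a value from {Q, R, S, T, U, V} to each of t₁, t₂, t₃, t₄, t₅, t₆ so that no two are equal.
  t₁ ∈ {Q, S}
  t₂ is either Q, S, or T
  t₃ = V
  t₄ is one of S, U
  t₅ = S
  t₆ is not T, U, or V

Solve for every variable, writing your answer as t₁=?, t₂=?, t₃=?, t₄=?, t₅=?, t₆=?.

t₁=Q, t₂=T, t₃=V, t₄=U, t₅=S, t₆=R

t₃'s domain is down to {V}, so t₃ = V.
t₅ has just one choice, so t₅ = S. Remove S from t₁, t₂, t₄, t₆.
That leaves t₁ = Q. Eliminate Q elsewhere: t₂, t₆.
That leaves t₂ = T.
t₄ must be U (only option left).
t₆'s domain is down to {R}, so t₆ = R.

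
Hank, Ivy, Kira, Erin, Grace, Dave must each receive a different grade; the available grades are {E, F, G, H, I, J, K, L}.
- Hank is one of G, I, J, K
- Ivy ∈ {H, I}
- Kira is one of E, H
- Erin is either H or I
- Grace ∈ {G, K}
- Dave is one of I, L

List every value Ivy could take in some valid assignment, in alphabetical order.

H, I

Ivy and Erin share exactly the 2 values {H, I}; by pigeonhole those values go to them, so strike H, I from Hank, Kira, Dave.
Kira must be E (only option left).
Dave's domain is down to {L}, so Dave = L.
No further eliminations apply; Ivy can still be any of H, I.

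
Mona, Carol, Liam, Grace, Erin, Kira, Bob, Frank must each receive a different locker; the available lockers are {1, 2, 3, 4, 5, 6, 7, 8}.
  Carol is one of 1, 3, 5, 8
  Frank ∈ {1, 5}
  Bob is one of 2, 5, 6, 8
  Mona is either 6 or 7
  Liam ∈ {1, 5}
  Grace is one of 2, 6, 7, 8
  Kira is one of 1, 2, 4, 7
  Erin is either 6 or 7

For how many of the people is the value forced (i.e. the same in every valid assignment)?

2

The 8 variables draw from only 8 values {1, 2, 3, 4, 5, 6, 7, 8}, so each is used; only Carol can be 3, hence Carol = 3.
The 7 still-open variables draw from only 7 values {1, 2, 4, 5, 6, 7, 8}, so each is used; only Kira can be 4, hence Kira = 4.
Mona and Erin share exactly the 2 values {6, 7}; by pigeonhole those values go to them, so strike 6, 7 from Grace, Bob.
Liam and Frank share exactly the 2 values {1, 5}; by pigeonhole those values go to them, so strike 1, 5 from Bob.
Determined: Carol=3, Kira=4. The other people each still have more than one consistent value. That makes 2.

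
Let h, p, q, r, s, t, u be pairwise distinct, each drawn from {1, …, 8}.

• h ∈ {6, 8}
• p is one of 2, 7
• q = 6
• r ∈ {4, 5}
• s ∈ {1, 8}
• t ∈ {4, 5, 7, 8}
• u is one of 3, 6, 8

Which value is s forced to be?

1

q must be 6 (only option left). So h, u can't be 6.
h's domain is down to {8}, so h = 8. Remove 8 from s, t, u.
So s = 1.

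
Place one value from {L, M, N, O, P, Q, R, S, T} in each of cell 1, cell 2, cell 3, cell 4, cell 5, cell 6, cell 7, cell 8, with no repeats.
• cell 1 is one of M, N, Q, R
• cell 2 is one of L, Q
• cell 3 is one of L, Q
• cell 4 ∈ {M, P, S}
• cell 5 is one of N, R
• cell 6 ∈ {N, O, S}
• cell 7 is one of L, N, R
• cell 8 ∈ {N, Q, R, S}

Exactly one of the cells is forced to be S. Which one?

cell 8

The 8 variables together cover exactly {L, M, N, O, P, Q, R, S} — 8 values for 8 variables — and O appears only in cell 6's list, so cell 6 = O.
The 7 still-open variables draw from only 7 values {L, M, N, P, Q, R, S}, so each is used; only cell 4 can be P, hence cell 4 = P.
The 6 still-open variables together cover exactly {L, M, N, Q, R, S} — 6 values for 6 variables — and M appears only in cell 1's list, so cell 1 = M.
The 5 still-open variables together cover exactly {L, N, Q, R, S} — 5 values for 5 variables — and S appears only in cell 8's list, so cell 8 = S.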